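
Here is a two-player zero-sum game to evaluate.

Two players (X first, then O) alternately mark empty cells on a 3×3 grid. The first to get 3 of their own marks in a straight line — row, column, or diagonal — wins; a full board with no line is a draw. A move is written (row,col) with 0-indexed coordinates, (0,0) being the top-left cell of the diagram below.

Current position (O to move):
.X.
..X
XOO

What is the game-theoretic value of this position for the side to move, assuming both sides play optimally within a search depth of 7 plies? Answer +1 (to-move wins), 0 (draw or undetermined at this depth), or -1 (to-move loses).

value(.X./..X/XOO, O) = -1

ply 1, O at .X./..X/XOO | (0,0)=-1→OX./..X/XOO*; (0,2)=-1→.XO/..X/XOO; (1,0)=-1→.X./O.X/XOO; (1,1)=-1→.X./.OX/XOO
ply 2, X at OX./..X/XOO | (0,2)=-1→OXX/..X/XOO; (1,0)=-1→OX./X.X/XOO; (1,1)=+1→OX./.XX/XOO*
ply 3, O at OX./.XX/XOO | (0,2)=-1→OXO/.XX/XOO*; (1,0)=-1→OX./OXX/XOO
ply 4, X at OXO/.XX/XOO | (1,0)=+1→OXO/XXX/XOO*
ply 5: OXO/XXX/XOO is terminal -1 (O); from .X./..X/XOO depth 7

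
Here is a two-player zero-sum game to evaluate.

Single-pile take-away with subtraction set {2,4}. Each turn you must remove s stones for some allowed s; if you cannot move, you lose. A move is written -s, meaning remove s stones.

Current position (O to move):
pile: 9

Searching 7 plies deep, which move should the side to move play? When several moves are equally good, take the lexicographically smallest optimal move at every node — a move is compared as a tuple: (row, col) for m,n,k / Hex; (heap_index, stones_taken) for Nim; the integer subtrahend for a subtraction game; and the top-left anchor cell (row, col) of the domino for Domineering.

p1 O@[9]: -2[7]+1* -4[5]-1
p2 X@[7]: -2[5]-1* -4[3]-1
p3 O@[5]: -2[3]-1 -4[1]+1*
p4 X@[1] terminal -1; root [9] d7

O's best at [9]: -2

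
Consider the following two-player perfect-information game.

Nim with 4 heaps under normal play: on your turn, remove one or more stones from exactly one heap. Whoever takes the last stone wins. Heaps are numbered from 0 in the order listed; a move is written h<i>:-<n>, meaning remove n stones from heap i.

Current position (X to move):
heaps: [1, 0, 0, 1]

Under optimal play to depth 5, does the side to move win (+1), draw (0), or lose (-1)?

value((1,0,0,1), X) = -1

p1 X@[(1,0,0,1)]: h0:-1[(0,0,0,1)]-1* h3:-1[(1,0,0,0)]-1
p2 O@[(0,0,0,1)]: h3:-1[(0,0,0,0)]+1*
p3 X@[(0,0,0,0)] terminal -1; root [(1,0,0,1)] d5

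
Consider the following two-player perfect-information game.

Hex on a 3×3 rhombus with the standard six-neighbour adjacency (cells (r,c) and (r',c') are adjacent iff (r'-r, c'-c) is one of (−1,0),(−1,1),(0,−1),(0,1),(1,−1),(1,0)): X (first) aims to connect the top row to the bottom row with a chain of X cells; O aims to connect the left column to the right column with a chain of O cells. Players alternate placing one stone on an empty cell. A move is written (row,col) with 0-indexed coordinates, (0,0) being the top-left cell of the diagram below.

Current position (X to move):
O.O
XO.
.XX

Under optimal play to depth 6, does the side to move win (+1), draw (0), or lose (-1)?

p1 X@[O.O/XO./.XX]: (0,1)[OXO/XO./.XX]-1* (1,2)[O.O/XOX/.XX]-1 (2,0)[O.O/XO./XXX]-1
p2 O@[OXO/XO./.XX]: (1,2)[OXO/XOO/.XX]-1 (2,0)[OXO/XO./OXX]+1*
p3 X@[OXO/XO./OXX] terminal -1; root [O.O/XO./.XX] d6

value(O.O/XO./.XX, X) = -1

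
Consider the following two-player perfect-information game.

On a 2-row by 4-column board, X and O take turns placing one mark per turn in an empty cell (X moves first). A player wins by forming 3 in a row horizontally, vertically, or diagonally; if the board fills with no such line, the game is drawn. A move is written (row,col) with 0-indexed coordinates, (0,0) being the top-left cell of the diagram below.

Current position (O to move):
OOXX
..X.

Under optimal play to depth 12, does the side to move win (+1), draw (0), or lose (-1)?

value(OOXX/..X., O) = 0

p1 O@[OOXX/..X.]: (1,0)[OOXX/O.X.]+0* (1,1)[OOXX/.OX.]+0 (1,3)[OOXX/..XO]+0
p2 X@[OOXX/O.X.]: (1,1)[OOXX/OXX.]+0* (1,3)[OOXX/O.XX]+0
p3 O@[OOXX/OXX.]: (1,3)[OOXX/OXXO]+0*
p4 X@[OOXX/OXXO] terminal +0; root [OOXX/..X.] d12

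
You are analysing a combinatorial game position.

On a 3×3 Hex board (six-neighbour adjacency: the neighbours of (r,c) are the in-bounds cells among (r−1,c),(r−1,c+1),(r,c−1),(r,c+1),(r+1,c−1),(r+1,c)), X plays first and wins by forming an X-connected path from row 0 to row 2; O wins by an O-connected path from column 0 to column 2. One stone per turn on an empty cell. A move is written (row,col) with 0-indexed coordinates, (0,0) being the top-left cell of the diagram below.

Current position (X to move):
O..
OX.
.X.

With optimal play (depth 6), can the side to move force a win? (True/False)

X winning at [O../OX./.X.]: True

[O../OX./.X.] X move#1: (0,1):+1/OX./OX./.X.*, (0,2):+1/O.X/OX./.X., (1,2):+1/O../OXX/.X., (2,0):+1/O../OX./XX., (2,2):+1/O../OX./.XX
[OX./OX./.X.] end (terminal -1, O#2); searched O../OX./.X. to 6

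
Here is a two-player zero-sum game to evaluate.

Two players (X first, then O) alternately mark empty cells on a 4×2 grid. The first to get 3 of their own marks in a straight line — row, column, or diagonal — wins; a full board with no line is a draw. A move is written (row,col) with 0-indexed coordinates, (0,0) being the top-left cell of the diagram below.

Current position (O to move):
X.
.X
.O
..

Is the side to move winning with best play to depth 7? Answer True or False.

[X./.X/.O/..] O move#1: (0,1):+0/XO/.X/.O/..*, (1,0):+0/X./OX/.O/.., (2,0):+0/X./.X/OO/.., (3,0):+0/X./.X/.O/O., (3,1):+0/X./.X/.O/.O
[XO/.X/.O/..] X move#2: (1,0):+0/XO/XX/.O/..*, (2,0):+0/XO/.X/XO/.., (3,0):+0/XO/.X/.O/X., (3,1):+0/XO/.X/.O/.X
[XO/XX/.O/..] O move#3: (2,0):+0/XO/XX/OO/..*, (3,0):-1/XO/XX/.O/O., (3,1):-1/XO/XX/.O/.O
[XO/XX/OO/..] X move#4: (3,0):+0/XO/XX/OO/X.*, (3,1):+0/XO/XX/OO/.X
[XO/XX/OO/X.] O move#5: (3,1):+0/XO/XX/OO/XO*
[XO/XX/OO/XO] end (terminal +0, X#6); searched X./.X/.O/.. to 7

O winning at [X./.X/.O/..]: False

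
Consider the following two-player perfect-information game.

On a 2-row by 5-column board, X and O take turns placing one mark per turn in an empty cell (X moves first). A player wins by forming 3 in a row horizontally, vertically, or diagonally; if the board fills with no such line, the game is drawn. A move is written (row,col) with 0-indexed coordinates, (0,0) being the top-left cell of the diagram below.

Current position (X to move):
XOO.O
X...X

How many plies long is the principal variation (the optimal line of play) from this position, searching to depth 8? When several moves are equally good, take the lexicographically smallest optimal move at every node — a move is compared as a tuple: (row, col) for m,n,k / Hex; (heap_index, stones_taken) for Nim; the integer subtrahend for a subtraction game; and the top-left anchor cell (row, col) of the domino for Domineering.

p1 X@[XOO.O/X...X]: (0,3)[XOOXO/X...X]+0* (1,1)[XOO.O/XX..X]-1 (1,2)[XOO.O/X.X.X]-1 (1,3)[XOO.O/X..XX]-1
p2 O@[XOOXO/X...X]: (1,1)[XOOXO/XO..X]+0* (1,2)[XOOXO/X.O.X]+0 (1,3)[XOOXO/X..OX]+0
p3 X@[XOOXO/XO..X]: (1,2)[XOOXO/XOX.X]+0* (1,3)[XOOXO/XO.XX]+0
p4 O@[XOOXO/XOX.X]: (1,3)[XOOXO/XOXOX]+0*
p5 X@[XOOXO/XOXOX] terminal +0; root [XOO.O/X...X] d8

PV length from [XOO.O/X...X]: 4 plies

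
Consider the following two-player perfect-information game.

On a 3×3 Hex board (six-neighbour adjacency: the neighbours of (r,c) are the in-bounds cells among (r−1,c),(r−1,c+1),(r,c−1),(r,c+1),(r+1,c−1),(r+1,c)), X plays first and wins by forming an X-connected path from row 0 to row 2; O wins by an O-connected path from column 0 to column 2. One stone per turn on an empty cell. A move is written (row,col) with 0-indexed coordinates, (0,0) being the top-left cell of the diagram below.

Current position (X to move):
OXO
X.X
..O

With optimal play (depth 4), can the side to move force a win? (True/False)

[OXO/X.X/..O] X move#1: (1,1):+1/OXO/XXX/..O*, (2,0):+1/OXO/X.X/X.O, (2,1):+1/OXO/X.X/.XO
[OXO/XXX/..O] O move#2: (2,0):-1/OXO/XXX/O.O*, (2,1):-1/OXO/XXX/.OO
[OXO/XXX/O.O] X move#3: (2,1):+1/OXO/XXX/OXO*
[OXO/XXX/OXO] end (terminal -1, O#4); searched OXO/X.X/..O to 4

X winning at [OXO/X.X/..O]: True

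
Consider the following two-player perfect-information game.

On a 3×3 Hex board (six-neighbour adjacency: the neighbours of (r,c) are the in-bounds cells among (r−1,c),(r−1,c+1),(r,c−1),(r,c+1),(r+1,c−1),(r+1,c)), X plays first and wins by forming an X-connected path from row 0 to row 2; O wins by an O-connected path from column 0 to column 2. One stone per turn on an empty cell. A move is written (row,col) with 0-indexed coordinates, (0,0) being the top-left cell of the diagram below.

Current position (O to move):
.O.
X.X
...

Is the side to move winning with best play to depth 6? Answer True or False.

[.O./X.X/...] O move#1: (0,0):-1/OO./X.X/...*, (0,2):-1/.OO/X.X/..., (1,1):-1/.O./XOX/..., (2,0):-1/.O./X.X/O.., (2,1):-1/.O./X.X/.O., (2,2):-1/.O./X.X/..O
[OO./X.X/...] X move#2: (0,2):+1/OOX/X.X/...*, (1,1):-1/OO./XXX/..., (2,0):-1/OO./X.X/X.., (2,1):-1/OO./X.X/.X., (2,2):-1/OO./X.X/..X
[OOX/X.X/...] O move#3: (1,1):-1/OOX/XOX/...*, (2,0):-1/OOX/X.X/O.., (2,1):-1/OOX/X.X/.O., (2,2):-1/OOX/X.X/..O
[OOX/XOX/...] X move#4: (2,0):+1/OOX/XOX/X..*, (2,1):+1/OOX/XOX/.X., (2,2):+1/OOX/XOX/..X
[OOX/XOX/X..] O move#5: (2,1):-1/OOX/XOX/XO.*, (2,2):-1/OOX/XOX/X.O
[OOX/XOX/XO.] X move#6: (2,2):+1/OOX/XOX/XOX*
[OOX/XOX/XOX] end (terminal -1, O#7); searched .O./X.X/... to 6

O winning at [.O./X.X/...]: False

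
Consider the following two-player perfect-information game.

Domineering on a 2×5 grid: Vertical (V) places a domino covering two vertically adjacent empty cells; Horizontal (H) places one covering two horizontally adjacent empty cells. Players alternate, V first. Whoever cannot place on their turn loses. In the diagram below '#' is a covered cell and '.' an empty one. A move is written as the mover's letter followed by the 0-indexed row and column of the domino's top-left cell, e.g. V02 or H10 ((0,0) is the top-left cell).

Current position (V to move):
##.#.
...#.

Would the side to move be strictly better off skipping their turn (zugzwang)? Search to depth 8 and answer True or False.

zugzwang(##.#./...#., V) = False

p1 V@[##.#./...#.]: V02[####./..##.]+1* V04[##.##/...##]-1
p2 H@[####./..##.]: H10[####./####.]-1*
p3 V@[####./####.]: V04[#####/#####]+1*
p4 H@[#####/#####] terminal -1; root [##.#./...#.] d8
if V skipped the turn, H would face:
~ p1 H@[##.#./...#.]: H10[##.#./##.#.]-1* H11[##.#./.###.]-1
~ p2 V@[##.#./##.#.]: V02[####./####.]+1* V04[##.##/##.##]+1
~ p3 H@[####./####.] terminal -1; root [##.#./...#.] d8
compare (V): move=+1 vs pass=+1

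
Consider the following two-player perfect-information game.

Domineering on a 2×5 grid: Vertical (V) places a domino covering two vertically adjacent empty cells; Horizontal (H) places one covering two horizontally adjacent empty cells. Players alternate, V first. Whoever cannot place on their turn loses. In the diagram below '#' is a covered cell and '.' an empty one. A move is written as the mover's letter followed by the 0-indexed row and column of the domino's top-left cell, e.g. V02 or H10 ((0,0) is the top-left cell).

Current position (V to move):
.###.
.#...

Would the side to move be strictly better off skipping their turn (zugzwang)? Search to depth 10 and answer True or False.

zugzwang(.###./.#..., V) = False

ply 1, V at .###./.#... | V00=-1→####./##...; V04=+1→.####/.#..#*
ply 2, H at .####/.#..# | H12=-1→.####/.####*
ply 3, V at .####/.#### | V00=+1→#####/#####*
ply 4: #####/##### is terminal -1 (H); from .###./.#... depth 10
pass branch (H moves first from the same position):
  | ply 1, H at .###./.#... | H12=-1→.###./.###.*; H13=-1→.###./.#.##
  | ply 2, V at .###./.###. | V00=+1→####./####.*; V04=+1→.####/.####
  | ply 3: ####./####. is terminal -1 (H); from .###./.#... depth 10
V moving scores +1; V passing scores +1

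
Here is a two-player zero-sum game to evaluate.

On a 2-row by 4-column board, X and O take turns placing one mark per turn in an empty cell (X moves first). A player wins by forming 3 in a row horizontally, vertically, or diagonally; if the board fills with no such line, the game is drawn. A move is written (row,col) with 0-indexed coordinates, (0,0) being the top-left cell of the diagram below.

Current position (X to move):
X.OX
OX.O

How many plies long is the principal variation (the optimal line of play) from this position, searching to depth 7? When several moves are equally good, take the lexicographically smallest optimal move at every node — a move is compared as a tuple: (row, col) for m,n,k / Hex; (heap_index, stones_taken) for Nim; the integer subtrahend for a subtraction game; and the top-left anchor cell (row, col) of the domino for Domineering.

PV length from [X.OX/OX.O]: 2 plies

ply 1, X at X.OX/OX.O | (0,1)=+0→XXOX/OX.O*; (1,2)=+0→X.OX/OXXO
ply 2, O at XXOX/OX.O | (1,2)=+0→XXOX/OXOO*
ply 3: XXOX/OXOO is terminal +0 (X); from X.OX/OX.O depth 7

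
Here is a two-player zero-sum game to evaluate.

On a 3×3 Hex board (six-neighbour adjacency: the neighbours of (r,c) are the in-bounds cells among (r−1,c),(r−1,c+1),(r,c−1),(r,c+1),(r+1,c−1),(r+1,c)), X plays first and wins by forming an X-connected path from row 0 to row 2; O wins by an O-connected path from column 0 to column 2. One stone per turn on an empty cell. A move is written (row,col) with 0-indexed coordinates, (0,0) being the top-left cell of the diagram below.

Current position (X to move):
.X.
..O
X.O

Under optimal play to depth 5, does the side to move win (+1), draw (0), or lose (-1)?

value(.X./..O/X.O, X) = +1

ply 1, X at .X./..O/X.O | (0,0)=+1→XX./..O/X.O*; (0,2)=+1→.XX/..O/X.O; (1,0)=+1→.X./X.O/X.O; (1,1)=+1→.X./.XO/X.O; (2,1)=+1→.X./..O/XXO
ply 2, O at XX./..O/X.O | (0,2)=-1→XXO/..O/X.O*; (1,0)=-1→XX./O.O/X.O; (1,1)=-1→XX./.OO/X.O; (2,1)=-1→XX./..O/XOO
ply 3, X at XXO/..O/X.O | (1,0)=+1→XXO/X.O/X.O*; (1,1)=+1→XXO/.XO/X.O; (2,1)=+1→XXO/..O/XXO
ply 4: XXO/X.O/X.O is terminal -1 (O); from .X./..O/X.O depth 5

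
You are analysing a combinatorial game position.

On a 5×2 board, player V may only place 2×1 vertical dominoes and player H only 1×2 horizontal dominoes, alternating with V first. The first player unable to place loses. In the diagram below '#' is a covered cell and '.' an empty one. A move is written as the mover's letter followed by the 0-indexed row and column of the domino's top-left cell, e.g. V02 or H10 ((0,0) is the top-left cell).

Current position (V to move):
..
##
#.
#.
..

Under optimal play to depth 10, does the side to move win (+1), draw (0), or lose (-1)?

value(../##/#./#./.., V) = -1

ply 1, V at ../##/#./#./.. | V21=-1→../##/##/##/..*; V31=-1→../##/#./##/.#
ply 2, H at ../##/##/##/.. | H00=+1→##/##/##/##/..*; H40=+1→../##/##/##/##
ply 3: ##/##/##/##/.. is terminal -1 (V); from ../##/#./#./.. depth 10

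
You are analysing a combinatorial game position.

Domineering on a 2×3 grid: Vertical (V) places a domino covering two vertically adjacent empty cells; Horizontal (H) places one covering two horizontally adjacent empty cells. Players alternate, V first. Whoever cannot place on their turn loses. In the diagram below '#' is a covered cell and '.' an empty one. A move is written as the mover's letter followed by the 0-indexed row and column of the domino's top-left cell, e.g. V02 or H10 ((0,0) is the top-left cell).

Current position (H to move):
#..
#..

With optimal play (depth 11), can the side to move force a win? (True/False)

H winning at [#../#..]: True

[#../#..] H move#1: H01:+1/###/#..*, H11:+1/#../###
[###/#..] end (terminal -1, V#2); searched #../#.. to 11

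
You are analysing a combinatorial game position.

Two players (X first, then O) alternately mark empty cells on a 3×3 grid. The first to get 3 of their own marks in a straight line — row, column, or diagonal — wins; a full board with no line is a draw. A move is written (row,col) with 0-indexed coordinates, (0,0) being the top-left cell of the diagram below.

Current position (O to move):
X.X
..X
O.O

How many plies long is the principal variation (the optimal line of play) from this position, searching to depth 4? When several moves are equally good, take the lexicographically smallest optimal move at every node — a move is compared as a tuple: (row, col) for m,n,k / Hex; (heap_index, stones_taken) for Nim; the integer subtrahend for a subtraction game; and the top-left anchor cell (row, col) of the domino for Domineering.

PV length from [X.X/..X/O.O]: 1 ply

[X.X/..X/O.O] O move#1: (0,1):+0/XOX/..X/O.O, (1,0):-1/X.X/O.X/O.O, (1,1):-1/X.X/.OX/O.O, (2,1):+1/X.X/..X/OOO*
[X.X/..X/OOO] end (terminal -1, X#2); searched X.X/..X/O.O to 4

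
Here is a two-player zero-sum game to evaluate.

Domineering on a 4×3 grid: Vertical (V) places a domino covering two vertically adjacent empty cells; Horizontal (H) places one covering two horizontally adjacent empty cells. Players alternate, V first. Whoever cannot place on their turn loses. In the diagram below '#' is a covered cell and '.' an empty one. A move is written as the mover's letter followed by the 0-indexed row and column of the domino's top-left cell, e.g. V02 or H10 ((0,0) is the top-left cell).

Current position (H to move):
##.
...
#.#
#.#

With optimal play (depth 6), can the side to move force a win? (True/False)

[##./.../#.#/#.#] H move#1: H10:-1/##./##./#.#/#.#*, H11:-1/##./.##/#.#/#.#
[##./##./#.#/#.#] V move#2: V02:+1/###/###/#.#/#.#*, V21:+1/##./##./###/###
[###/###/#.#/#.#] end (terminal -1, H#3); searched ##./.../#.#/#.# to 6

H winning at [##./.../#.#/#.#]: False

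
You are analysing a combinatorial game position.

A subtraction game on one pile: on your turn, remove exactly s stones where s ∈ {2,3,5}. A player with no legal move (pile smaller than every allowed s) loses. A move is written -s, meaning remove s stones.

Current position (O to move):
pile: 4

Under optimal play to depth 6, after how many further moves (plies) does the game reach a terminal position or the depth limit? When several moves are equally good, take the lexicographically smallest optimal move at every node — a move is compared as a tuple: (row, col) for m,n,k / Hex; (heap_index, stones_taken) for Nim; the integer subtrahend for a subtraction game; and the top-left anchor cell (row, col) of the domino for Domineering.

PV length from [4]: 1 ply

p1 O@[4]: -2[2]-1 -3[1]+1*
p2 X@[1] terminal -1; root [4] d6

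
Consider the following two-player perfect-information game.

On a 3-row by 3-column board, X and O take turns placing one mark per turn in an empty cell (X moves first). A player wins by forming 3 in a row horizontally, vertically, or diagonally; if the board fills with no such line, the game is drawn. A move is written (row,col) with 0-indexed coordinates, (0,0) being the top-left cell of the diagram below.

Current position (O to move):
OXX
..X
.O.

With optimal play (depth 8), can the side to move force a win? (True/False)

O winning at [OXX/..X/.O.]: True

ply 1, O at OXX/..X/.O. | (1,0)=-1→OXX/O.X/.O.; (1,1)=-1→OXX/.OX/.O.; (2,0)=-1→OXX/..X/OO.; (2,2)=+1→OXX/..X/.OO*
ply 2, X at OXX/..X/.OO | (1,0)=-1→OXX/X.X/.OO*; (1,1)=-1→OXX/.XX/.OO; (2,0)=-1→OXX/..X/XOO
ply 3, O at OXX/X.X/.OO | (1,1)=+1→OXX/XOX/.OO*; (2,0)=+1→OXX/X.X/OOO
ply 4: OXX/XOX/.OO is terminal -1 (X); from OXX/..X/.O. depth 8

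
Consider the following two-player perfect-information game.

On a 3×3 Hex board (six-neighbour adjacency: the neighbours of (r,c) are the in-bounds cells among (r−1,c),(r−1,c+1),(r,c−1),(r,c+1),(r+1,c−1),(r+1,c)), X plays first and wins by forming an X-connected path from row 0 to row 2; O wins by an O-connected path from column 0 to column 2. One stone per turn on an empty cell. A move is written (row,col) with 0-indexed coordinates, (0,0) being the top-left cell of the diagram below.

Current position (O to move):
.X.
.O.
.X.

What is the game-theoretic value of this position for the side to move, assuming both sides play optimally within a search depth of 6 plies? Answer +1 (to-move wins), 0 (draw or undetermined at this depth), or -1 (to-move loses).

value(.X./.O./.X., O) = +1

[.X./.O./.X.] O move#1: (0,0):+1/OX./.O./.X.*, (0,2):+1/.XO/.O./.X., (1,0):+1/.X./OO./.X., (1,2):+1/.X./.OO/.X., (2,0):+1/.X./.O./OX., (2,2):+1/.X./.O./.XO
[OX./.O./.X.] X move#2: (0,2):-1/OXX/.O./.X.*, (1,0):-1/OX./XO./.X., (1,2):-1/OX./.OX/.X., (2,0):-1/OX./.O./XX., (2,2):-1/OX./.O./.XX
[OXX/.O./.X.] O move#3: (1,0):-1/OXX/OO./.X., (1,2):+1/OXX/.OO/.X.*, (2,0):-1/OXX/.O./OX., (2,2):-1/OXX/.O./.XO
[OXX/.OO/.X.] X move#4: (1,0):-1/OXX/XOO/.X.*, (2,0):-1/OXX/.OO/XX., (2,2):-1/OXX/.OO/.XX
[OXX/XOO/.X.] O move#5: (2,0):+1/OXX/XOO/OX.*, (2,2):-1/OXX/XOO/.XO
[OXX/XOO/OX.] end (terminal -1, X#6); searched .X./.O./.X. to 6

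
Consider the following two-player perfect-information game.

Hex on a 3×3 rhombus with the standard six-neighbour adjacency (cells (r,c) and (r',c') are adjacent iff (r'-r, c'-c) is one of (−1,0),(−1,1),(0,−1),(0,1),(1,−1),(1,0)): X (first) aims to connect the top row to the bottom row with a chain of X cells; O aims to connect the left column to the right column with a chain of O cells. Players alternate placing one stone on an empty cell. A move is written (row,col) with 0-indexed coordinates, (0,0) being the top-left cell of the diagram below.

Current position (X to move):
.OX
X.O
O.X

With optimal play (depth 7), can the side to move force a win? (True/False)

[.OX/X.O/O.X] X move#1: (0,0):-1/XOX/X.O/O.X*, (1,1):-1/.OX/XXO/O.X, (2,1):-1/.OX/X.O/OXX
[XOX/X.O/O.X] O move#2: (1,1):+1/XOX/XOO/O.X*, (2,1):+1/XOX/X.O/OOX
[XOX/XOO/O.X] end (terminal -1, X#3); searched .OX/X.O/O.X to 7

X winning at [.OX/X.O/O.X]: False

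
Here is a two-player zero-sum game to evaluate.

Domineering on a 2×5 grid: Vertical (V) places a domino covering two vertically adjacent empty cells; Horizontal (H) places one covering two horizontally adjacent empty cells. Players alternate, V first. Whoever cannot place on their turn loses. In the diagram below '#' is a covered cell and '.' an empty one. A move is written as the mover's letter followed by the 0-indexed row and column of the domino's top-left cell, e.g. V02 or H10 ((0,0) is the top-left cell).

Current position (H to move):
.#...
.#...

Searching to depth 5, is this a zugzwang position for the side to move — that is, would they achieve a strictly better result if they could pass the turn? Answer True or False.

zugzwang(.#.../.#..., H) = False

ply 1, H at .#.../.#... | H02=-1→.###./.#...*; H03=-1→.#.##/.#...; H12=-1→.#.../.###.; H13=-1→.#.../.#.##
ply 2, V at .###./.#... | V00=-1→####./##...; V04=+1→.####/.#..#*
ply 3, H at .####/.#..# | H12=-1→.####/.####*
ply 4, V at .####/.#### | V00=+1→#####/#####*
ply 5: #####/##### is terminal -1 (H); from .#.../.#... depth 5
if H skipped the turn, V would face:
~ ply 1, V at .#.../.#... | V00=-1→##.../##...; V02=-1→.##../.##..; V03=+1→.#.#./.#.#.*; V04=-1→.#..#/.#..#
~ ply 2: .#.#./.#.#. is terminal -1 (H); from .#.../.#... depth 5
compare (H): move=-1 vs pass=-1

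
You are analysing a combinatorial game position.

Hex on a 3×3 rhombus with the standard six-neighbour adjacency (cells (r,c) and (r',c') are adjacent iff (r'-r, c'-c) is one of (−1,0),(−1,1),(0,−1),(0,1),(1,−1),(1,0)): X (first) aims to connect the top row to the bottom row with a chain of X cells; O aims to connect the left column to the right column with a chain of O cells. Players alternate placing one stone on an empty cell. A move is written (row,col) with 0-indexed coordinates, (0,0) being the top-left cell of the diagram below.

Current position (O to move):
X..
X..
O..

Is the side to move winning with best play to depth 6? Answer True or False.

O winning at [X../X../O..]: True

ply 1, O at X../X../O.. | (0,1)=-1→XO./X../O..; (0,2)=+1→X.O/X../O..*; (1,1)=+1→X../XO./O..; (1,2)=+1→X../X.O/O..; (2,1)=+1→X../X../OO.; (2,2)=+1→X../X../O.O
ply 2, X at X.O/X../O.. | (0,1)=-1→XXO/X../O..*; (1,1)=-1→X.O/XX./O..; (1,2)=-1→X.O/X.X/O..; (2,1)=-1→X.O/X../OX.; (2,2)=-1→X.O/X../O.X
ply 3, O at XXO/X../O.. | (1,1)=+1→XXO/XO./O..*; (1,2)=+1→XXO/X.O/O..; (2,1)=+1→XXO/X../OO.; (2,2)=+1→XXO/X../O.O
ply 4: XXO/XO./O.. is terminal -1 (X); from X../X../O.. depth 6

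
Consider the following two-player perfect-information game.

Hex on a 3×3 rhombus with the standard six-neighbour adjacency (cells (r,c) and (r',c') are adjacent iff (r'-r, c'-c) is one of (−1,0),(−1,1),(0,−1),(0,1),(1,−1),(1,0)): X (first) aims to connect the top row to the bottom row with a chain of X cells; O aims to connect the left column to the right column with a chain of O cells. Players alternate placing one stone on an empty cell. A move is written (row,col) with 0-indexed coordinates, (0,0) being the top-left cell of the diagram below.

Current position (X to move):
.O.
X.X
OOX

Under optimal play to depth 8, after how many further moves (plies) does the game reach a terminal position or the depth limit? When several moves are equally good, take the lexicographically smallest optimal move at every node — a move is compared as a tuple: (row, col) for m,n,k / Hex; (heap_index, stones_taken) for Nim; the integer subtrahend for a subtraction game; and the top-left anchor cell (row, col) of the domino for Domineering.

[.O./X.X/OOX] X move#1: (0,0):+1/XO./X.X/OOX*, (0,2):+1/.OX/X.X/OOX, (1,1):+1/.O./XXX/OOX
[XO./X.X/OOX] O move#2: (0,2):-1/XOO/X.X/OOX*, (1,1):-1/XO./XOX/OOX
[XOO/X.X/OOX] X move#3: (1,1):+1/XOO/XXX/OOX*
[XOO/XXX/OOX] end (terminal -1, O#4); searched .O./X.X/OOX to 8

PV length from [.O./X.X/OOX]: 3 plies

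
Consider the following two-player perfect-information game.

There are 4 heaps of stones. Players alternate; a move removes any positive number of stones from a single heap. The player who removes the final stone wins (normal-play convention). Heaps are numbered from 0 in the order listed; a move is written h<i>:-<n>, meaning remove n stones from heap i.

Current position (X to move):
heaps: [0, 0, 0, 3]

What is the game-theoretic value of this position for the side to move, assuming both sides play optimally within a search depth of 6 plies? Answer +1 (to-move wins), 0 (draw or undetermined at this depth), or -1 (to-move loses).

ply 1, X at (0,0,0,3) | h3:-1=-1→(0,0,0,2); h3:-2=-1→(0,0,0,1); h3:-3=+1→(0,0,0,0)*
ply 2: (0,0,0,0) is terminal -1 (O); from (0,0,0,3) depth 6

value((0,0,0,3), X) = +1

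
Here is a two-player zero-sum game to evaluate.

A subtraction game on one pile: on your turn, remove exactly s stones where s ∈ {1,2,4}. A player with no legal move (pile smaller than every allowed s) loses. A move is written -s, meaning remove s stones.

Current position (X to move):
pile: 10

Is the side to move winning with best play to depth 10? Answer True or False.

X winning at [10]: True

[10] X move#1: -1:+1/9*, -2:-1/8, -4:+1/6
[9] O move#2: -1:-1/8*, -2:-1/7, -4:-1/5
[8] X move#3: -1:-1/7, -2:+1/6*, -4:-1/4
[6] O move#4: -1:-1/5*, -2:-1/4, -4:-1/2
[5] X move#5: -1:-1/4, -2:+1/3*, -4:-1/1
[3] O move#6: -1:-1/2*, -2:-1/1
[2] X move#7: -1:-1/1, -2:+1/0*
[0] end (terminal -1, O#8); searched 10 to 10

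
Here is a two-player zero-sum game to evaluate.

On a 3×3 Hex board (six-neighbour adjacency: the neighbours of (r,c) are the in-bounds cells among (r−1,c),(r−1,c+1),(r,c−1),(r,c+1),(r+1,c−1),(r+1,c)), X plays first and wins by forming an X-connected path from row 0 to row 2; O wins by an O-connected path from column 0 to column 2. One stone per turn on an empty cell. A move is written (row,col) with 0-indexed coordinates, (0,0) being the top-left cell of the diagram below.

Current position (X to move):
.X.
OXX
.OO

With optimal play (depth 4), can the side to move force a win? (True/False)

ply 1, X at .X./OXX/.OO | (0,0)=-1→XX./OXX/.OO; (0,2)=-1→.XX/OXX/.OO; (2,0)=+1→.X./OXX/XOO*
ply 2: .X./OXX/XOO is terminal -1 (O); from .X./OXX/.OO depth 4

X winning at [.X./OXX/.OO]: True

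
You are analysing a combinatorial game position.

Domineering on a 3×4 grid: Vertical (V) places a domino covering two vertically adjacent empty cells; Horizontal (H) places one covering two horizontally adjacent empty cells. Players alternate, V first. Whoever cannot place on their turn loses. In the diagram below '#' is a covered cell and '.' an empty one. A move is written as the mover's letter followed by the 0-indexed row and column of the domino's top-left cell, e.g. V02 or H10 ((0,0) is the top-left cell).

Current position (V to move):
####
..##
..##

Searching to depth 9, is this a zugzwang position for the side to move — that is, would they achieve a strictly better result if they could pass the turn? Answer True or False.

zugzwang(####/..##/..##, V) = False

p1 V@[####/..##/..##]: V10[####/#.##/#.##]+1* V11[####/.###/.###]+1
p2 H@[####/#.##/#.##] terminal -1; root [####/..##/..##] d9
pass branch (H moves first from the same position):
  | p1 H@[####/..##/..##]: H10[####/####/..##]+1* H20[####/..##/####]+1
  | p2 V@[####/####/..##] terminal -1; root [####/..##/..##] d9
V moving scores +1; V passing scores -1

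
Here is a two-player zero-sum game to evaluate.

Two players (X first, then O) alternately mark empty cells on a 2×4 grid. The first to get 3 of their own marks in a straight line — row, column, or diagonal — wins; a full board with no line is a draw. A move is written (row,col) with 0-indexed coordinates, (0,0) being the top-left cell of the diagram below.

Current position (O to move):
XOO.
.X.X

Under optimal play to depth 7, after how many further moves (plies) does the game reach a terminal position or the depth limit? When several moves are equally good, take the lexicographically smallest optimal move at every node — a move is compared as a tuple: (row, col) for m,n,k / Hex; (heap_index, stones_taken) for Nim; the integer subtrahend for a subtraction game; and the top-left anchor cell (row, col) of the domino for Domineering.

PV length from [XOO./.X.X]: 1 ply

p1 O@[XOO./.X.X]: (0,3)[XOOO/.X.X]+1* (1,0)[XOO./OX.X]-1 (1,2)[XOO./.XOX]+0
p2 X@[XOOO/.X.X] terminal -1; root [XOO./.X.X] d7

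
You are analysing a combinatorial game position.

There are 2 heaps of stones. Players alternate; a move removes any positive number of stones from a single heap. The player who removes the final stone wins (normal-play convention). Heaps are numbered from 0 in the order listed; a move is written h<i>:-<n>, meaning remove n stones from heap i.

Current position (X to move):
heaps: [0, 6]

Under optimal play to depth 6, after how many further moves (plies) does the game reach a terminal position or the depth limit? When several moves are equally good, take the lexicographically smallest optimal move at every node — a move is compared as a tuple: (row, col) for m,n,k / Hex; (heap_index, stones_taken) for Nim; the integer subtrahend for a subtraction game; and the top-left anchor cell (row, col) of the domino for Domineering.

PV length from [(0,6)]: 1 ply

p1 X@[(0,6)]: h1:-1[(0,5)]-1 h1:-2[(0,4)]-1 h1:-3[(0,3)]-1 h1:-4[(0,2)]-1 h1:-5[(0,1)]-1 h1:-6[(0,0)]+1*
p2 O@[(0,0)] terminal -1; root [(0,6)] d6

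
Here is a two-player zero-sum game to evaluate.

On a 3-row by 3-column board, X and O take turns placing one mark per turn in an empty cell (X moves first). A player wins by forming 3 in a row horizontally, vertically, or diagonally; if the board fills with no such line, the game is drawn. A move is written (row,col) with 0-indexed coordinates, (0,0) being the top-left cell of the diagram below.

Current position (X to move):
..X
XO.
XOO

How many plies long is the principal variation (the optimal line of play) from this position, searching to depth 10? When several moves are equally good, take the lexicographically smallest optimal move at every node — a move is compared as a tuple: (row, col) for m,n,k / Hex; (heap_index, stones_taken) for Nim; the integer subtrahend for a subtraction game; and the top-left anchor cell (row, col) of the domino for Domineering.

[..X/XO./XOO] X move#1: (0,0):+1/X.X/XO./XOO*, (0,1):-1/.XX/XO./XOO, (1,2):-1/..X/XOX/XOO
[X.X/XO./XOO] end (terminal -1, O#2); searched ..X/XO./XOO to 10

PV length from [..X/XO./XOO]: 1 ply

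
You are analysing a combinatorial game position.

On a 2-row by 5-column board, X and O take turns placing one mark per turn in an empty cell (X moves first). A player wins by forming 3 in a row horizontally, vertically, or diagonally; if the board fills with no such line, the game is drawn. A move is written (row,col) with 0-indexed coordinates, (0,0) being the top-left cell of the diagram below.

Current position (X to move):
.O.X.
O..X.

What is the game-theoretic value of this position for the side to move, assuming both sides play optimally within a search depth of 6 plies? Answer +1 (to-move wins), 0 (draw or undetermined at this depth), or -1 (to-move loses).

value(.O.X./O..X., X) = +1

[.O.X./O..X.] X move#1: (0,0):+0/XO.X./O..X., (0,2):+1/.OXX./O..X.*, (0,4):+0/.O.XX/O..X., (1,1):+0/.O.X./OX.X., (1,2):+1/.O.X./O.XX., (1,4):+0/.O.X./O..XX
[.OXX./O..X.] O move#2: (0,0):-1/OOXX./O..X.*, (0,4):-1/.OXXO/O..X., (1,1):-1/.OXX./OO.X., (1,2):-1/.OXX./O.OX., (1,4):-1/.OXX./O..XO
[OOXX./O..X.] X move#3: (0,4):+1/OOXXX/O..X.*, (1,1):+1/OOXX./OX.X., (1,2):+1/OOXX./O.XX., (1,4):+1/OOXX./O..XX
[OOXXX/O..X.] end (terminal -1, O#4); searched .O.X./O..X. to 6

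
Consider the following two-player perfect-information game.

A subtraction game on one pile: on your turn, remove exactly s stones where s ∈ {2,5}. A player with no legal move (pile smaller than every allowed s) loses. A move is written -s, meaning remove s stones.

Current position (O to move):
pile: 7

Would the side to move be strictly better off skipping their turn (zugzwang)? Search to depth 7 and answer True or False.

[7] O move#1: -2:-1/5*, -5:-1/2
[5] X move#2: -2:-1/3, -5:+1/0*
[0] end (terminal -1, O#3); searched 7 to 7
pass branch (X moves first from the same position):
  | [7] X move#1: -2:-1/5*, -5:-1/2
  | [5] O move#2: -2:-1/3, -5:+1/0*
  | [0] end (terminal -1, X#3); searched 7 to 7
O moving scores -1; O passing scores +1

zugzwang(7, O) = True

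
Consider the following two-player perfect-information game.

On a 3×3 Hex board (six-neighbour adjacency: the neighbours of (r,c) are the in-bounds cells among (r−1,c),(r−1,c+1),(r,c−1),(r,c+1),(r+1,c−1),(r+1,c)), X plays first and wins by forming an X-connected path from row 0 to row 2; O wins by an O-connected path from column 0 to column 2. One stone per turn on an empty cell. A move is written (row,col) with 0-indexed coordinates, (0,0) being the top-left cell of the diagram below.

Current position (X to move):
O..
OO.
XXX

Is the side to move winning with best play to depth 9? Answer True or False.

p1 X@[O../OO./XXX]: (0,1)[OX./OO./XXX]-1* (0,2)[O.X/OO./XXX]-1 (1,2)[O../OOX/XXX]-1
p2 O@[OX./OO./XXX]: (0,2)[OXO/OO./XXX]+1* (1,2)[OX./OOO/XXX]+1
p3 X@[OXO/OO./XXX] terminal -1; root [O../OO./XXX] d9

X winning at [O../OO./XXX]: False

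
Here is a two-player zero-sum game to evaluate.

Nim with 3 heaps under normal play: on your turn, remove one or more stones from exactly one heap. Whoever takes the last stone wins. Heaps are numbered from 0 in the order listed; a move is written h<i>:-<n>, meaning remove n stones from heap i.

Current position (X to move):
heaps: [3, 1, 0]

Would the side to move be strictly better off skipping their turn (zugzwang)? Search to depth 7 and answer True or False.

zugzwang((3,1,0), X) = False

ply 1, X at (3,1,0) | h0:-1=-1→(2,1,0); h0:-2=+1→(1,1,0)*; h0:-3=-1→(0,1,0); h1:-1=-1→(3,0,0)
ply 2, O at (1,1,0) | h0:-1=-1→(0,1,0)*; h1:-1=-1→(1,0,0)
ply 3, X at (0,1,0) | h1:-1=+1→(0,0,0)*
ply 4: (0,0,0) is terminal -1 (O); from (3,1,0) depth 7
pass branch (O moves first from the same position):
  | ply 1, O at (3,1,0) | h0:-1=-1→(2,1,0); h0:-2=+1→(1,1,0)*; h0:-3=-1→(0,1,0); h1:-1=-1→(3,0,0)
  | ply 2, X at (1,1,0) | h0:-1=-1→(0,1,0)*; h1:-1=-1→(1,0,0)
  | ply 3, O at (0,1,0) | h1:-1=+1→(0,0,0)*
  | ply 4: (0,0,0) is terminal -1 (X); from (3,1,0) depth 7
X moving scores +1; X passing scores -1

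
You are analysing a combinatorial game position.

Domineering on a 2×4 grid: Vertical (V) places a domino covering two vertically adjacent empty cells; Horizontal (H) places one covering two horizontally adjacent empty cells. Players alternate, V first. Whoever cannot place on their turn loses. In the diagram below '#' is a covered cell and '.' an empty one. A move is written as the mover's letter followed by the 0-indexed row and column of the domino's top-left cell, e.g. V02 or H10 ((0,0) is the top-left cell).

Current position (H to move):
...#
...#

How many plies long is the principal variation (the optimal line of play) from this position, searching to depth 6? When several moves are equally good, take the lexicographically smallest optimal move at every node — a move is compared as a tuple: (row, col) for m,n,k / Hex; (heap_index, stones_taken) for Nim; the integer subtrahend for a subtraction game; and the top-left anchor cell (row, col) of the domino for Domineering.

PV length from [...#/...#]: 3 plies

[...#/...#] H move#1: H00:+1/##.#/...#*, H01:+1/.###/...#, H10:+1/...#/##.#, H11:+1/...#/.###
[##.#/...#] V move#2: V02:-1/####/..##*
[####/..##] H move#3: H10:+1/####/####*
[####/####] end (terminal -1, V#4); searched ...#/...# to 6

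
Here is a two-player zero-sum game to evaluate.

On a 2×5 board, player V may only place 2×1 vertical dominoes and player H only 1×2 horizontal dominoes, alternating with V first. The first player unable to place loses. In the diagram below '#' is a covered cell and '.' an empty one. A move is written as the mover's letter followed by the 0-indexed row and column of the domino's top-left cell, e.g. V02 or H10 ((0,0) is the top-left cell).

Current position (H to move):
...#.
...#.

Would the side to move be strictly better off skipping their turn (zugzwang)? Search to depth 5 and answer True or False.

zugzwang(...#./...#., H) = False

p1 H@[...#./...#.]: H00[##.#./...#.]-1* H01[.###./...#.]-1 H10[...#./##.#.]-1 H11[...#./.###.]-1
p2 V@[##.#./...#.]: V02[####./..##.]+1* V04[##.##/...##]-1
p3 H@[####./..##.]: H10[####./####.]-1*
p4 V@[####./####.]: V04[#####/#####]+1*
p5 H@[#####/#####] terminal -1; root [...#./...#.] d5
pass branch (V moves first from the same position):
  | p1 V@[...#./...#.]: V00[#..#./#..#.]-1 V01[.#.#./.#.#.]+1* V02[..##./..##.]-1 V04[...##/...##]-1
  | p2 H@[.#.#./.#.#.] terminal -1; root [...#./...#.] d5
H moving scores -1; H passing scores -1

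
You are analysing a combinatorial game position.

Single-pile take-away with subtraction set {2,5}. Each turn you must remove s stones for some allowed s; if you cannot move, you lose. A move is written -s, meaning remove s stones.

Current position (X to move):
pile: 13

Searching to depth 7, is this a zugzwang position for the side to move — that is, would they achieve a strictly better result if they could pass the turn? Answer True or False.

zugzwang(13, X) = False

p1 X@[13]: -2[11]+1* -5[8]+1
p2 O@[11]: -2[9]-1* -5[6]-1
p3 X@[9]: -2[7]+1* -5[4]+1
p4 O@[7]: -2[5]-1* -5[2]-1
p5 X@[5]: -2[3]-1 -5[0]+1*
p6 O@[0] terminal -1; root [13] d7
if X skipped the turn, O would face:
~ p1 O@[13]: -2[11]+1* -5[8]+1
~ p2 X@[11]: -2[9]-1* -5[6]-1
~ p3 O@[9]: -2[7]+1* -5[4]+1
~ p4 X@[7]: -2[5]-1* -5[2]-1
~ p5 O@[5]: -2[3]-1 -5[0]+1*
~ p6 X@[0] terminal -1; root [13] d7
compare (X): move=+1 vs pass=-1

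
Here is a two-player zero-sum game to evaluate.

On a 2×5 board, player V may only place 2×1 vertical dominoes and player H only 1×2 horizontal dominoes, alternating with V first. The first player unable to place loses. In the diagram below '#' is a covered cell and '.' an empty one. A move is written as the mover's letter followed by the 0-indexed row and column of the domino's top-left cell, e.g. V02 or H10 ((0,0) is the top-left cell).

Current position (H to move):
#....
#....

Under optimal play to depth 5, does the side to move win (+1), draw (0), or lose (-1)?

value(#..../#...., H) = +1

p1 H@[#..../#....]: H01[###../#....]-1 H02[#.##./#....]+1* H03[#..##/#....]-1 H11[#..../###..]-1 H12[#..../#.##.]+1 H13[#..../#..##]-1
p2 V@[#.##./#....]: V01[####./##...]-1* V04[#.###/#...#]-1
p3 H@[####./##...]: H12[####./####.]-1 H13[####./##.##]+1*
p4 V@[####./##.##] terminal -1; root [#..../#....] d5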